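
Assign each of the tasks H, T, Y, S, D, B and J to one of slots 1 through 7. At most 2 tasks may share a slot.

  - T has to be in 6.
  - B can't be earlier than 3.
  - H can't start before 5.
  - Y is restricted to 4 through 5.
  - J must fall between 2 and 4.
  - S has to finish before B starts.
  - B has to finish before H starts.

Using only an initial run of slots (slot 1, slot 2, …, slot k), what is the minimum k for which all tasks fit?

6

The precedence chain requires at least 3 distinct slots.
With at most 2 per slot and 7 tasks, at least 4 slots are needed.
T can't be placed before 6, so the schedule must run through at least slot 6.
6 works (last occupied slot: 6): for example T -> 6, D -> 1, B -> 3, Y -> 4, H -> 5, S -> 1, J -> 2.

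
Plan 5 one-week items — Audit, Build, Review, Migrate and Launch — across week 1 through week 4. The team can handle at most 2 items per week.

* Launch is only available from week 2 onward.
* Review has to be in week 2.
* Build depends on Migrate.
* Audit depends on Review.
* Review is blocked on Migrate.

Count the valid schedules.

Splitting on Audit: it can be week 3 (7), week 4 (7). Listing each branch's schedules as (Build, Review, Migrate, Launch) by week number:
Audit=week 3: (2,2,1,3) (2,2,1,4) (3,2,1,2) (3,2,1,4) (4,2,1,2) (4,2,1,3) (4,2,1,4) — 7.
Audit=week 4: (2,2,1,3) (2,2,1,4) (3,2,1,2) (3,2,1,3) (3,2,1,4) (4,2,1,2) (4,2,1,3) — 7.
Summing: 7 + 7 = 14.

14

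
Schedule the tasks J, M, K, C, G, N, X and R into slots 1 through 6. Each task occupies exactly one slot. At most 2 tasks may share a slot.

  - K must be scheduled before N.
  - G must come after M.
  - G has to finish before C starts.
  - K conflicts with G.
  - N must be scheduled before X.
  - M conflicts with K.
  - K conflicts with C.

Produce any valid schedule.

J -> 1, X -> 5, M -> 1, C -> 4, K -> 3, N -> 4, R -> 2, G -> 2

Checking: N(4) before X(5); K(3) before N(4); M(1) before G(2); G(2) before C(4); K(3) != C(4); K(3) != G(2); M(1) != K(3); max 2 per slot (cap 2).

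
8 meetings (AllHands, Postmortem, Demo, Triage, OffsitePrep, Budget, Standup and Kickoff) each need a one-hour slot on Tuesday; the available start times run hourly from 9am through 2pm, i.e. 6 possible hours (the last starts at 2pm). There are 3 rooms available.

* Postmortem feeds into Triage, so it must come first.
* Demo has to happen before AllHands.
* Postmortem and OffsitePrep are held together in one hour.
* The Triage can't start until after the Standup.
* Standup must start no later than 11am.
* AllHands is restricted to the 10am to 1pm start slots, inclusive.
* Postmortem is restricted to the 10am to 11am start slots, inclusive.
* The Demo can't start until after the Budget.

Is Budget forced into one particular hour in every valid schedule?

No

Budget can be 9am (e.g. Postmortem=10am; OffsitePrep=10am; AllHands=11am; Demo=10am; Triage=11am; Standup=9am; Kickoff=9am; Budget=9am) or 10am (e.g. Triage in 11am, AllHands in 12pm, Kickoff in 9am, Demo in 11am, OffsitePrep in 10am, Postmortem in 10am, Standup in 9am, Budget in 10am).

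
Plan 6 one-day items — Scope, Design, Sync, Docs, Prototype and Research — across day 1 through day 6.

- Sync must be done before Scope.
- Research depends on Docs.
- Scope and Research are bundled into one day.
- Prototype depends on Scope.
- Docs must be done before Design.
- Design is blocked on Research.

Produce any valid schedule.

Scope in day 2; Design in day 3; Sync in day 1; Docs in day 1; Prototype in day 3; Research in day 2

Checking: Sync(day 1) before Scope(day 2); Docs(day 1) before Design(day 3); Docs(day 1) before Research(day 2); Research(day 2) before Design(day 3); Scope(day 2) before Prototype(day 3); Scope = Research = day 2.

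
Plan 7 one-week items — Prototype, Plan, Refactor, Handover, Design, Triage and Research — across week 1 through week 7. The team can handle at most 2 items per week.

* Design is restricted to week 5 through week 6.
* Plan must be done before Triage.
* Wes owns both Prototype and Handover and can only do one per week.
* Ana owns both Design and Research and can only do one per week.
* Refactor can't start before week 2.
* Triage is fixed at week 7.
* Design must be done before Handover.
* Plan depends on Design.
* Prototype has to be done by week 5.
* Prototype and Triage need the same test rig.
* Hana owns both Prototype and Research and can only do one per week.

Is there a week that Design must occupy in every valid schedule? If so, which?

Design is available from week 5; Design's own window allows nothing later than week 6; downstream work caps Design at week 5.
So Design is pinned to week 5.

week 5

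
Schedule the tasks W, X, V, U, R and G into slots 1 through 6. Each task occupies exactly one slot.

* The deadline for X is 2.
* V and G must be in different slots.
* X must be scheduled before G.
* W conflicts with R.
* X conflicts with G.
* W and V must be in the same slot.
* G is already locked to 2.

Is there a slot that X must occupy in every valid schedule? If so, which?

1

X's window is 1–2.
G is fixed at 2, and X can't share a slot with G.
So X must be 1.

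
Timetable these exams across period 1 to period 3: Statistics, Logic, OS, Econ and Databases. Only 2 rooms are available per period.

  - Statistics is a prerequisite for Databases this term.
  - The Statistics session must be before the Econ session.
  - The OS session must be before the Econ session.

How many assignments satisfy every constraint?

Splitting on Statistics: it can be period 1 (10), period 2 (3). Listing each branch's schedules as (Logic, OS, Econ, Databases) by period number:
Statistics=period 1: (1,2,3,2) (1,2,3,3) (2,1,2,3) (2,1,3,2) (2,1,3,3) (2,2,3,3) (3,1,2,2) (3,1,2,3) (3,1,3,2) (3,2,3,2) — 10.
Statistics=period 2: (1,1,3,3) (1,2,3,3) (2,1,3,3) — 3.
Summing: 10 + 3 = 13.

13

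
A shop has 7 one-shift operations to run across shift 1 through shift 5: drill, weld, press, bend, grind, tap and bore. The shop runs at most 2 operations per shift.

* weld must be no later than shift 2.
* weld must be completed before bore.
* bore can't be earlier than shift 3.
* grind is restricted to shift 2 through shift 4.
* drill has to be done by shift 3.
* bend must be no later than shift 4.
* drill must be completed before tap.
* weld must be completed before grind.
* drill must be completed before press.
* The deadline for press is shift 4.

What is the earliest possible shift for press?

Precedence pushes press to at least shift 2; press's own window allows nothing later than shift 4.
press at shift 2 is achievable: press -> shift 2, tap -> shift 4, bore -> shift 3, weld -> shift 1, drill -> shift 1, bend -> shift 3, grind -> shift 2.

shift 2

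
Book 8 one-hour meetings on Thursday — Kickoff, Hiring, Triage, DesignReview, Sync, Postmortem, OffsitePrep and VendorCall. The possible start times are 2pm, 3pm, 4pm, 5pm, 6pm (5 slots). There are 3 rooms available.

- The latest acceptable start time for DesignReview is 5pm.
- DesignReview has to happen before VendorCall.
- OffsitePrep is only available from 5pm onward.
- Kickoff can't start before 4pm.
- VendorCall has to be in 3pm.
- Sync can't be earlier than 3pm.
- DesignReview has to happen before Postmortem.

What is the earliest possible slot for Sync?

Sync is available from 3pm.
Sync at 3pm is achievable: DesignReview -> 2pm; OffsitePrep -> 5pm; Sync -> 3pm; Triage -> 2pm; Postmortem -> 3pm; Hiring -> 2pm; VendorCall -> 3pm; Kickoff -> 4pm.

3pm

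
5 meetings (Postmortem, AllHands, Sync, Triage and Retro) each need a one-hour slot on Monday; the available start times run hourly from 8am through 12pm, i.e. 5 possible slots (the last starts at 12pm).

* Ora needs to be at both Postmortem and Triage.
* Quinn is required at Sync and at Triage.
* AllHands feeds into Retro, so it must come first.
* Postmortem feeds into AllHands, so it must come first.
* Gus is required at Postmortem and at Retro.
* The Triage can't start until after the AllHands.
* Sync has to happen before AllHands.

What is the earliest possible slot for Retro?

10am

Precedence pushes Retro to at least 10am.
Retro at 10am is achievable: Retro=10am; Triage=10am; Sync=8am; Postmortem=8am; AllHands=9am.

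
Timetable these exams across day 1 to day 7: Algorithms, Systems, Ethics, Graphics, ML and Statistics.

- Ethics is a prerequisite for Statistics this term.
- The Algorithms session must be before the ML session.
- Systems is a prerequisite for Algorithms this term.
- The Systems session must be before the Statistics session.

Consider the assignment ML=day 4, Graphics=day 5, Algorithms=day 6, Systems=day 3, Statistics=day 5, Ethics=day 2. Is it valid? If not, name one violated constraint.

No. The Algorithms session must be before the ML session is not satisfied.

Systems is a prerequisite for Algorithms this term — holds.
The Algorithms session must be before the ML session — violated.
Ethics is a prerequisite for Statistics this term — holds.
The Systems session must be before the Statistics session — holds.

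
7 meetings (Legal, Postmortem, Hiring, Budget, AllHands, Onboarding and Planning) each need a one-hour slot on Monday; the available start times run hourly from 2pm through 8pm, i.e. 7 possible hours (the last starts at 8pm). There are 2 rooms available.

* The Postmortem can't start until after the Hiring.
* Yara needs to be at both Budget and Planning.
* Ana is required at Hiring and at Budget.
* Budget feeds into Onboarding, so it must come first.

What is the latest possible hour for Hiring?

Downstream work caps Hiring at 7pm.
Hiring at 7pm is achievable: Budget -> 2pm, Hiring -> 7pm, Postmortem -> 8pm, AllHands -> 3pm, Planning -> 4pm, Onboarding -> 3pm, Legal -> 2pm.

7pm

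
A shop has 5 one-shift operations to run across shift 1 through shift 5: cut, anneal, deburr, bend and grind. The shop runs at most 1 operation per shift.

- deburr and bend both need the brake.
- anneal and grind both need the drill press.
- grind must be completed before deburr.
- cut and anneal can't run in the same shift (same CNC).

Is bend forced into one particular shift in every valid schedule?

bend can be shift 1 (e.g. cut=shift 4; grind=shift 2; anneal=shift 5; deburr=shift 3; bend=shift 1) or shift 2 (e.g. cut in shift 4; deburr in shift 3; bend in shift 2; anneal in shift 5; grind in shift 1).

No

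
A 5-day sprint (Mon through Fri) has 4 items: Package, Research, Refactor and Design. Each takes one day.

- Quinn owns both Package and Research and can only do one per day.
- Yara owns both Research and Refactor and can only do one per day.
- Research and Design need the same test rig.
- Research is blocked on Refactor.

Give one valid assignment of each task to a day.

Research -> Tue; Design -> Mon; Refactor -> Mon; Package -> Mon

Checking: Refactor(Mon) before Research(Tue); Package(Mon) != Research(Tue); Research(Tue) != Design(Mon); Research(Tue) != Refactor(Mon).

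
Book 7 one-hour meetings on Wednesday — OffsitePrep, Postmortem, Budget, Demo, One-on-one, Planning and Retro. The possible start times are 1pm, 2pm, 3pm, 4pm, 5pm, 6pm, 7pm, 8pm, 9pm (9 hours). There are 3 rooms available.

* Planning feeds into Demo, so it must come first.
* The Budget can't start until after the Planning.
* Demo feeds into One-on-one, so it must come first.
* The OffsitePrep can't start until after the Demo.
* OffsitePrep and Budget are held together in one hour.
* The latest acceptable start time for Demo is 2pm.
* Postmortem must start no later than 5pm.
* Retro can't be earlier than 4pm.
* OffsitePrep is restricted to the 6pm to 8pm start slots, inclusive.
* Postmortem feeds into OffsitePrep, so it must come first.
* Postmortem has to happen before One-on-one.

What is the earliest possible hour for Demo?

2pm

Precedence pushes Demo to at least 2pm; Demo's own window allows nothing later than 2pm.
Demo at 2pm is achievable: One-on-one -> 3pm; Demo -> 2pm; Retro -> 4pm; Budget -> 6pm; Planning -> 1pm; OffsitePrep -> 6pm; Postmortem -> 1pm.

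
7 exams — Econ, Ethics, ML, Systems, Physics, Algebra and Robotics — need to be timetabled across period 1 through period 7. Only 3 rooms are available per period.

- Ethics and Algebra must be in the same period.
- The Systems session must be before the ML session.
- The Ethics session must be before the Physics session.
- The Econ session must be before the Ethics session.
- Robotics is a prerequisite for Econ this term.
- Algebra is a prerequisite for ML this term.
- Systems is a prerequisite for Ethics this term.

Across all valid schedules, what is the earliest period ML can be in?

period 4

Precedence pushes ML to at least period 4.
ML at period 4 is achievable: Econ in period 2, Systems in period 1, Physics in period 4, Ethics in period 3, Algebra in period 3, ML in period 4, Robotics in period 1.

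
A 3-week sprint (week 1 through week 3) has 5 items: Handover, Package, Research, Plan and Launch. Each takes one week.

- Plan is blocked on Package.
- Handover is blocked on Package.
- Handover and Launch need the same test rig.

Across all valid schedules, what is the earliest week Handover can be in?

week 2

Precedence pushes Handover to at least week 2.
Handover at week 2 is achievable: Handover in week 2; Research in week 1; Package in week 1; Plan in week 2; Launch in week 1.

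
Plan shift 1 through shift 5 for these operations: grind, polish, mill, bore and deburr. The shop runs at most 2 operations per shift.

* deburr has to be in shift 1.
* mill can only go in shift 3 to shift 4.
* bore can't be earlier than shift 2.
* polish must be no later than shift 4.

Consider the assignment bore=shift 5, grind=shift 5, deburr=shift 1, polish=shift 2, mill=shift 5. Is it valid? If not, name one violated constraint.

polish must be no later than shift 4 — holds.
bore can't be earlier than shift 2 — holds.
The shop runs at most 2 operations per shift — violated.
mill can only go in shift 3 to shift 4 — violated.
deburr has to be in shift 1 — holds.

No — it violates: The shop runs at most 2 operations per shift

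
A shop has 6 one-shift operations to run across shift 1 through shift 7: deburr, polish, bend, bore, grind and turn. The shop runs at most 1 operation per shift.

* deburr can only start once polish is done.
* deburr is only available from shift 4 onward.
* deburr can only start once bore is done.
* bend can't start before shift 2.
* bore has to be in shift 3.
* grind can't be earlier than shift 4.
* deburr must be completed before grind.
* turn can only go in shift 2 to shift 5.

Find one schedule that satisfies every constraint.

polish=shift 1; bend=shift 6; deburr=shift 4; bore=shift 3; grind=shift 5; turn=shift 2

Checking: deburr(shift 4) before grind(shift 5); bore(shift 3) before deburr(shift 4); polish(shift 1) before deburr(shift 4); bend=shift 6 in [shift 2,shift 7]; grind=shift 5 in [shift 4,shift 7]; turn=shift 2 in [shift 2,shift 5]; deburr=shift 4 in [shift 4,shift 7]; bore=shift 3 in [shift 3,shift 3]; max 1 per shift (cap 1).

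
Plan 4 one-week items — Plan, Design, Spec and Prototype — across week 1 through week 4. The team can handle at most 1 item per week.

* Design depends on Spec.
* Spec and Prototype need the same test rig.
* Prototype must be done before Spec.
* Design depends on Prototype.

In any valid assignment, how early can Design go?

Precedence pushes Design to at least week 3.
Design at week 3 is achievable: Plan=week 4, Prototype=week 1, Design=week 3, Spec=week 2.

week 3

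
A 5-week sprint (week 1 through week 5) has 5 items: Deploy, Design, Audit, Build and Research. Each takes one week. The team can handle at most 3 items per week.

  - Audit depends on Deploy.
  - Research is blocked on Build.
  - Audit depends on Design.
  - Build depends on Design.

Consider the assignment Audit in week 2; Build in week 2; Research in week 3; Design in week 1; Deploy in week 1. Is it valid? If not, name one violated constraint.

Audit depends on Deploy — holds.
The team can handle at most 3 items per week — holds.
Audit depends on Design — holds.
Build depends on Design — holds.
Research is blocked on Build — holds.

Yes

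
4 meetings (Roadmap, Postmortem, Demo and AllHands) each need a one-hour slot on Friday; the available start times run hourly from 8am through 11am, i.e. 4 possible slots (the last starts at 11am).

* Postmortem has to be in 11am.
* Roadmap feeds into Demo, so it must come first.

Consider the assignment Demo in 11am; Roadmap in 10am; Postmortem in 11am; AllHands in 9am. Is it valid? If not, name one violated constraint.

Roadmap feeds into Demo, so it must come first — holds.
Postmortem has to be in 11am — holds.

Yes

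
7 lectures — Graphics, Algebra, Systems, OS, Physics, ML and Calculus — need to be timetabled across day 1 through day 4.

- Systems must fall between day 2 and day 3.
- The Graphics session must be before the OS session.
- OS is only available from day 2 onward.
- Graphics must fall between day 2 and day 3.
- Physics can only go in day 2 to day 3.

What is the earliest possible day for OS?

day 3

OS is available from day 2; precedence pushes OS to at least day 3.
OS at day 3 is achievable: Algebra=day 1, ML=day 1, OS=day 3, Graphics=day 2, Systems=day 2, Physics=day 2, Calculus=day 1.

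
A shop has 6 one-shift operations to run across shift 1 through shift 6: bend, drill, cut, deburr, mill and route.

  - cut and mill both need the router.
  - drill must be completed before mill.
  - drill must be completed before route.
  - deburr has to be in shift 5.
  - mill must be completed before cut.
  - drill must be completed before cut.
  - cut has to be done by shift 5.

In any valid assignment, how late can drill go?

Downstream work caps drill at shift 3.
drill at shift 3 is achievable: route=shift 4; deburr=shift 5; drill=shift 3; bend=shift 1; mill=shift 4; cut=shift 5.

shift 3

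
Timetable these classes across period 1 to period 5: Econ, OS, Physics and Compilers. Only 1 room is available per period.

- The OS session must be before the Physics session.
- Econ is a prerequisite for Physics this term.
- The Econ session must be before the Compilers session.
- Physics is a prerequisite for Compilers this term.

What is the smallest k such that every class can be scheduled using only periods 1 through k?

The precedence chain requires at least 3 distinct periods.
With at most 1 per period and 4 classes, at least 4 periods are needed.
4 works (last occupied period: period 4): for example Physics in period 3; Compilers in period 4; OS in period 2; Econ in period 1.

4 periods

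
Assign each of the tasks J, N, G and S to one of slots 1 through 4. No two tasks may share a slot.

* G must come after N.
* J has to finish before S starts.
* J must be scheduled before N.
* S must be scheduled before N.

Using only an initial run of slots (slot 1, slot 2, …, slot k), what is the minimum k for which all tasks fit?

The precedence chain requires at least 4 distinct slots.
With at most 1 per slot and 4 tasks, at least 4 slots are needed.
4 works (last occupied slot: 4): for example N=3; G=4; J=1; S=2.

4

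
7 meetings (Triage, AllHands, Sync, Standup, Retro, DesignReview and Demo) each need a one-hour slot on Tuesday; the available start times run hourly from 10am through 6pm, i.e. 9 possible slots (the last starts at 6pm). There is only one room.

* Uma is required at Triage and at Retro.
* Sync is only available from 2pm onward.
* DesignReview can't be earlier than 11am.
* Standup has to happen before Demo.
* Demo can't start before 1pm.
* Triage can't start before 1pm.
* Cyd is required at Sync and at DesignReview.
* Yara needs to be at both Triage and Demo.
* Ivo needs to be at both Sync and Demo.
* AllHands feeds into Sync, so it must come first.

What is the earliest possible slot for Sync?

Sync is available from 2pm.
Sync at 2pm is achievable: Sync=2pm; Demo=1pm; AllHands=10am; Triage=3pm; Retro=4pm; Standup=12pm; DesignReview=11am.

2pm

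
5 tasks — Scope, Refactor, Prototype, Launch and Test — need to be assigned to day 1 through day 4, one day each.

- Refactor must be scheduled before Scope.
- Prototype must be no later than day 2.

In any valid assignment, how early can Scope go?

day 2

Precedence pushes Scope to at least day 2.
Scope at day 2 is achievable: Launch in day 1, Scope in day 2, Prototype in day 1, Test in day 1, Refactor in day 1.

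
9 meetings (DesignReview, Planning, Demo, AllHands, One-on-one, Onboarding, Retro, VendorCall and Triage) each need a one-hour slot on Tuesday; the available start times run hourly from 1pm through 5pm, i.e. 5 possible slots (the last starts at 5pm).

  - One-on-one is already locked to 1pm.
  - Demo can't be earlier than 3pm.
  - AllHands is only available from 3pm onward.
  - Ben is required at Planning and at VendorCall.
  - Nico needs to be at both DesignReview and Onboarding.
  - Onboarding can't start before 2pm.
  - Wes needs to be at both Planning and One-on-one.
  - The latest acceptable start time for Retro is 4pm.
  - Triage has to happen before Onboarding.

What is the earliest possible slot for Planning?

Planning at 2pm is achievable: VendorCall -> 1pm; Demo -> 3pm; Onboarding -> 2pm; AllHands -> 3pm; DesignReview -> 1pm; Triage -> 1pm; Planning -> 2pm; Retro -> 1pm; One-on-one -> 1pm.
Nothing earlier works — the conflict constraints rule out every slot before 2pm.

2pm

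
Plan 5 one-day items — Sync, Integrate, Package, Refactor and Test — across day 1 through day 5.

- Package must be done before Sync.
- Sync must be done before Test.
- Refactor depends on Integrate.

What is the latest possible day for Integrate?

Downstream work caps Integrate at day 4.
Integrate at day 4 is achievable: Refactor -> day 5; Integrate -> day 4; Package -> day 1; Sync -> day 2; Test -> day 3.

day 4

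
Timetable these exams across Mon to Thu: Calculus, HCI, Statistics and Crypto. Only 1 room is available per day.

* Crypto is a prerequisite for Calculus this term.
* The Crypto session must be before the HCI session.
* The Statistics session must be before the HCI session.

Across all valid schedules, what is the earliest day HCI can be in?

Precedence pushes HCI to at least Tue.
HCI at Wed is achievable: Calculus in Thu; Statistics in Tue; Crypto in Mon; HCI in Wed.
Nothing earlier works — the capacity limit rule out every day before Wed.

Wed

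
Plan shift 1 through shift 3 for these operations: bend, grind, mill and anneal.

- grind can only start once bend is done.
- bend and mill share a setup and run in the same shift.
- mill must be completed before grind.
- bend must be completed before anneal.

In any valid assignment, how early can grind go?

Precedence pushes grind to at least shift 2.
grind at shift 2 is achievable: grind in shift 2; bend in shift 1; mill in shift 1; anneal in shift 2.

shift 2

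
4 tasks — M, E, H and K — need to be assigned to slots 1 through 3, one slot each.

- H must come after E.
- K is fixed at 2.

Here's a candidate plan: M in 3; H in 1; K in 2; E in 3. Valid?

No — it violates: H must come after E

K is fixed at 2 — holds.
H must come after E — violated.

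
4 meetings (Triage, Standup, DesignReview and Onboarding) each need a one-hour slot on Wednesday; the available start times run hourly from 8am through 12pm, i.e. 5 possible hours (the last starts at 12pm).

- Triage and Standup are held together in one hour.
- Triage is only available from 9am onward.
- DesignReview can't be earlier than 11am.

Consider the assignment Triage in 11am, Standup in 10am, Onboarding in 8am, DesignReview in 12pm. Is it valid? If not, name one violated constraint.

Triage is only available from 9am onward — holds.
Triage and Standup are held together in one hour — violated.
DesignReview can't be earlier than 11am — holds.

No. Triage and Standup are held together in one hour is not satisfied.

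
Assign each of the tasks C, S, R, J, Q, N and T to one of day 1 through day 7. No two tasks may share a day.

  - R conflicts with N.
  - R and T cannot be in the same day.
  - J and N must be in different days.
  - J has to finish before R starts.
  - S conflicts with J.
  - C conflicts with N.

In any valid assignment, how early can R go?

Precedence pushes R to at least day 2.
R at day 2 is achievable: S in day 4, J in day 1, C in day 3, Q in day 5, T in day 7, R in day 2, N in day 6.

day 2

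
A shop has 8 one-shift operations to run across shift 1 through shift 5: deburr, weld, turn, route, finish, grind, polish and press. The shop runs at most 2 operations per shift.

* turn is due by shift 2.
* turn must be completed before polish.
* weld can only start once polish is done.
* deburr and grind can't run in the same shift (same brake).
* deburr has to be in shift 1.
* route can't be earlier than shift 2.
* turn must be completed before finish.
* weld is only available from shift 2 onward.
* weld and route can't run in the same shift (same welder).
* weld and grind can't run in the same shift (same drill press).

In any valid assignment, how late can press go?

shift 5

press at shift 5 is achievable: deburr -> shift 1, grind -> shift 4, route -> shift 2, weld -> shift 3, polish -> shift 2, finish -> shift 3, turn -> shift 1, press -> shift 5.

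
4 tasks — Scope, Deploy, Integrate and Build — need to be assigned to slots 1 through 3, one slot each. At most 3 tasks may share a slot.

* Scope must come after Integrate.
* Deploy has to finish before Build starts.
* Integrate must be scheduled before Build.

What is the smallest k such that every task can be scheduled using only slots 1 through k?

The precedence chain requires at least 2 distinct slots.
With at most 3 per slot and 4 tasks, at least 2 slots are needed.
2 works (last occupied slot: 2): for example Integrate=1; Scope=2; Build=2; Deploy=1.

2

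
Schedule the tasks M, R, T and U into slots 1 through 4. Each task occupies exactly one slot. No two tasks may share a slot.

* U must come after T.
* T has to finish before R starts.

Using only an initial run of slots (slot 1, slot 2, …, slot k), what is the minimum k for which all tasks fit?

The precedence chain requires at least 2 distinct slots.
With at most 1 per slot and 4 tasks, at least 4 slots are needed.
4 works (last occupied slot: 4): for example R in 2, T in 1, M in 4, U in 3.

4 slots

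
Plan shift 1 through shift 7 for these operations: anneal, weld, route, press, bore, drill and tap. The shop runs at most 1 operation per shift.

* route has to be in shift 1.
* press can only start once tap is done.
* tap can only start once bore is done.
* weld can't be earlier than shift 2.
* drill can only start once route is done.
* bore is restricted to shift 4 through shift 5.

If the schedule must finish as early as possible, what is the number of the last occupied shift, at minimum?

The precedence chain requires at least 3 distinct shifts.
With at most 1 per shift and 7 operations, at least 7 shifts are needed.
Propagating the time windows through the other constraints, press can't land before shift 6, so the schedule must run through at least shift 6.
7 works (last occupied shift: shift 7): for example press in shift 6, tap in shift 5, weld in shift 2, route in shift 1, bore in shift 4, anneal in shift 7, drill in shift 3.

shift 7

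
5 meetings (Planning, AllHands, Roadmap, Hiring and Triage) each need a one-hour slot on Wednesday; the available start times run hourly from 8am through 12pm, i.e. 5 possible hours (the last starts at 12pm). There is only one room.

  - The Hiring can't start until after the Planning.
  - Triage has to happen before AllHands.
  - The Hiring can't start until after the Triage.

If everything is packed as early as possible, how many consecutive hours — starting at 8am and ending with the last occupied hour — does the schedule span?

5

The precedence chain requires at least 2 distinct hours.
With at most 1 per hour and 5 meetings, at least 5 hours are needed.
5 works (last occupied hour: 12pm): for example AllHands=11am; Planning=9am; Triage=8am; Hiring=10am; Roadmap=12pm.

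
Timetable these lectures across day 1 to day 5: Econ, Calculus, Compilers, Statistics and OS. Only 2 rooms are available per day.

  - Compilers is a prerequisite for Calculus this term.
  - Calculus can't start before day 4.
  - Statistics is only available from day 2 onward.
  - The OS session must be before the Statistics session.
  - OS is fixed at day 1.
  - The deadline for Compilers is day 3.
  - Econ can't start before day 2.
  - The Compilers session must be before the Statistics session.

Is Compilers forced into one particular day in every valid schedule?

Compilers can be day 1 (e.g. Compilers in day 1, OS in day 1, Econ in day 2, Calculus in day 4, Statistics in day 2) or day 2 (e.g. Statistics=day 3, Econ=day 2, OS=day 1, Compilers=day 2, Calculus=day 4).

No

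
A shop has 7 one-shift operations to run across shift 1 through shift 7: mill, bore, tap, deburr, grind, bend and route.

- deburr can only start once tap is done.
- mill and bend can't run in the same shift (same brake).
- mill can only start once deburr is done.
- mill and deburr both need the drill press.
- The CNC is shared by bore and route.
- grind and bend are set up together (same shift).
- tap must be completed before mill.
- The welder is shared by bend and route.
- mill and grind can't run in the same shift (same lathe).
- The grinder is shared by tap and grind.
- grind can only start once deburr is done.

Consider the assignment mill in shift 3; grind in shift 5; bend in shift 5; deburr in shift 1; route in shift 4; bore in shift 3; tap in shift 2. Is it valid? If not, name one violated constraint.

No — it violates: deburr can only start once tap is done

The welder is shared by bend and route — holds.
grind and bend are set up together (same shift) — holds.
deburr can only start once tap is done — violated.
The grinder is shared by tap and grind — holds.
The CNC is shared by bore and route — holds.
mill and grind can't run in the same shift (same lathe) — holds.
grind can only start once deburr is done — holds.
mill can only start once deburr is done — holds.
mill and deburr both need the drill press — holds.
tap must be completed before mill — holds.
mill and bend can't run in the same shift (same brake) — holds.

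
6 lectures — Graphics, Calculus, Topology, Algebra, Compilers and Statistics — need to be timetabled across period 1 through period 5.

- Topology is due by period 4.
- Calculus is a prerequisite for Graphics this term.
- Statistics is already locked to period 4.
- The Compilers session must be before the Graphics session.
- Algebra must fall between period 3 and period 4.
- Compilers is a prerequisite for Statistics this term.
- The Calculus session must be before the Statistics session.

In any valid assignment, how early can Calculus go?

Downstream work caps Calculus at period 3.
Calculus at period 1 is achievable: Compilers=period 1; Graphics=period 2; Statistics=period 4; Algebra=period 3; Calculus=period 1; Topology=period 1.

period 1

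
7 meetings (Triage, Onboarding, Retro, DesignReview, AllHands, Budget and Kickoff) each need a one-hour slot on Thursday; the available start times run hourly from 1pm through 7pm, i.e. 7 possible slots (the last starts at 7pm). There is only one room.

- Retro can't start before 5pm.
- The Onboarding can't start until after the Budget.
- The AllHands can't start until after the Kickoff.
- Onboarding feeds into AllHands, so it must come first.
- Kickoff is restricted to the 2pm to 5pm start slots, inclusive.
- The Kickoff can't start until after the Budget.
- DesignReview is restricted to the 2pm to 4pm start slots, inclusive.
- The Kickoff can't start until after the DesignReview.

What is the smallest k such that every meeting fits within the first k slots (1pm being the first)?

7

The precedence chain requires at least 3 distinct slots.
With at most 1 per slot and 7 meetings, at least 7 slots are needed.
Retro can't be placed before 5pm — that is slot 5 counting from 1pm — so the schedule must run through at least 5 slots.
7 works (last occupied slot: 7pm): for example Budget in 1pm, Triage in 7pm, Onboarding in 4pm, AllHands in 6pm, DesignReview in 2pm, Kickoff in 3pm, Retro in 5pm.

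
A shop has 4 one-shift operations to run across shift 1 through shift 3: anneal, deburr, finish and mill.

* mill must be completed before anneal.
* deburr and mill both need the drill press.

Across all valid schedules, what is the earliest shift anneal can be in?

shift 2

Precedence pushes anneal to at least shift 2.
anneal at shift 2 is achievable: mill -> shift 1; deburr -> shift 2; finish -> shift 1; anneal -> shift 2.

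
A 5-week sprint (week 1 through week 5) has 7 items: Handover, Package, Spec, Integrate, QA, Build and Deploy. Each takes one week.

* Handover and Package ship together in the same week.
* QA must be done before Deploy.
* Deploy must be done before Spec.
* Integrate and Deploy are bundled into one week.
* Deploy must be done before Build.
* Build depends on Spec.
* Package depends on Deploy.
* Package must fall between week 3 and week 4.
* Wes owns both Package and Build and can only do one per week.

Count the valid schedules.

7

Splitting on Handover: it can be week 3 (3), week 4 (4). Listing each branch's schedules as (Package, Spec, Integrate, QA, Build, Deploy) by week number:
Handover=week 3: (3,3,2,1,4,2) (3,3,2,1,5,2) (3,4,2,1,5,2) — 3.
Handover=week 4: (4,3,2,1,5,2) (4,4,2,1,5,2) (4,4,3,1,5,3) (4,4,3,2,5,3) — 4.
Summing: 3 + 4 = 7.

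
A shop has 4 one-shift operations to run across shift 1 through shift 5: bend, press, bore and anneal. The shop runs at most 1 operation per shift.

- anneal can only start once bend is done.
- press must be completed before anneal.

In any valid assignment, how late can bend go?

Downstream work caps bend at shift 4.
bend at shift 4 is achievable: bore=shift 2; bend=shift 4; anneal=shift 5; press=shift 1.

shift 4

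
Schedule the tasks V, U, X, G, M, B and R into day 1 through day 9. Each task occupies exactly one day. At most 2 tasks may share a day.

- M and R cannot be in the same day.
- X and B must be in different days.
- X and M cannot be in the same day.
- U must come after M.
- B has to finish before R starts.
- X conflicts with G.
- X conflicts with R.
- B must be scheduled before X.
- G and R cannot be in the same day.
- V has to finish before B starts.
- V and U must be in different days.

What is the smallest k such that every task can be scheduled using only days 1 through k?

4

The precedence chain requires at least 3 distinct days.
With at most 2 per day and 7 tasks, at least 4 days are needed.
4 works (last occupied day: day 4): for example V -> day 1; X -> day 3; R -> day 4; B -> day 2; G -> day 2; U -> day 3; M -> day 1.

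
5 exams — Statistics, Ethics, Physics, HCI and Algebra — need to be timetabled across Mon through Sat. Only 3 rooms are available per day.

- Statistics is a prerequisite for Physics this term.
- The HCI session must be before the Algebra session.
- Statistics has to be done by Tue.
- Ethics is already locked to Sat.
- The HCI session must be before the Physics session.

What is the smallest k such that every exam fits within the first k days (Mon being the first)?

6 days

The precedence chain requires at least 2 distinct days.
With at most 3 per day and 5 exams, at least 2 days are needed.
Ethics can't be placed before Sat — that is day 6 counting from Mon — so the schedule must run through at least 6 days.
6 works (last occupied day: Sat): for example HCI -> Mon, Physics -> Tue, Statistics -> Mon, Ethics -> Sat, Algebra -> Tue.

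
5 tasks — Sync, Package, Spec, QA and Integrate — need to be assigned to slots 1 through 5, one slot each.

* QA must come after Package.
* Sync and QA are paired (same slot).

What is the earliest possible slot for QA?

2

Precedence pushes QA to at least 2.
QA at 2 is achievable: Package in 1, Spec in 1, Sync in 2, Integrate in 1, QA in 2.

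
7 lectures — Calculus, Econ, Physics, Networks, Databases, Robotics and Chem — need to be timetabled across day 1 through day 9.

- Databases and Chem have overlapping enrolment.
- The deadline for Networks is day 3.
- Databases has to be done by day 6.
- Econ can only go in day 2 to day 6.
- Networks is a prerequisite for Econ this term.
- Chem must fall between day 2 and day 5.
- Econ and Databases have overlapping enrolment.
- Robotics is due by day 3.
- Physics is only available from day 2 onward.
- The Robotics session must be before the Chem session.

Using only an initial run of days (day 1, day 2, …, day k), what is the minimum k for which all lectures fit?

The precedence chain requires at least 2 distinct days.
2 works (last occupied day: day 2): for example Calculus=day 1; Databases=day 1; Robotics=day 1; Physics=day 2; Networks=day 1; Econ=day 2; Chem=day 2.

2 days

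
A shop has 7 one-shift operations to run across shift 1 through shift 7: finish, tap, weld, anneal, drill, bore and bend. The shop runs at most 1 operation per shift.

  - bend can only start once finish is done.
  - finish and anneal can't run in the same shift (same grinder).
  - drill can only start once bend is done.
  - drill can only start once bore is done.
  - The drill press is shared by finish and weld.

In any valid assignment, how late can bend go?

shift 6

Precedence pushes bend to at least shift 2; downstream work caps bend at shift 6.
bend at shift 6 is achievable: tap in shift 3, bore in shift 2, bend in shift 6, anneal in shift 5, finish in shift 1, weld in shift 4, drill in shift 7.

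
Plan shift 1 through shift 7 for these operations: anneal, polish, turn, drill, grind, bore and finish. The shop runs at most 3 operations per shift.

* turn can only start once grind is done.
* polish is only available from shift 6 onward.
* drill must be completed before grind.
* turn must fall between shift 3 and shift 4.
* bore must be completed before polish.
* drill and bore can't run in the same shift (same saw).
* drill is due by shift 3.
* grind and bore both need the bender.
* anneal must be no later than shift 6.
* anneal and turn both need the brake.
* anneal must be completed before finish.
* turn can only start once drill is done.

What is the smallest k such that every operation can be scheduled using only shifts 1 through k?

6

The precedence chain requires at least 3 distinct shifts.
With at most 3 per shift and 7 operations, at least 3 shifts are needed.
polish can't be placed before shift 6, so the schedule must run through at least shift 6.
6 works (last occupied shift: shift 6): for example turn -> shift 3, anneal -> shift 1, grind -> shift 2, bore -> shift 3, polish -> shift 6, drill -> shift 1, finish -> shift 2.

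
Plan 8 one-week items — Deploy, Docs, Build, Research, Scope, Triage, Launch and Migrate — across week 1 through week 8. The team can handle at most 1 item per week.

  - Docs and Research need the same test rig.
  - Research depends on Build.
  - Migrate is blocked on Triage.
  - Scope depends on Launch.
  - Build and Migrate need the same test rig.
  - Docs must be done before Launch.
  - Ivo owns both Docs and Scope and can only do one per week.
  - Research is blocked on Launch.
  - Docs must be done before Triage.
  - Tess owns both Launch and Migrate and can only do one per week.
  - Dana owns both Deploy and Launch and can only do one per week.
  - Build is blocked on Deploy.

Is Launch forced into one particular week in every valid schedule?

Launch can be week 2 (e.g. Launch in week 2; Research in week 5; Triage in week 6; Scope in week 7; Deploy in week 3; Migrate in week 8; Build in week 4; Docs in week 1) or week 3 (e.g. Docs -> week 1, Scope -> week 7, Research -> week 5, Migrate -> week 8, Launch -> week 3, Build -> week 4, Triage -> week 6, Deploy -> week 2).

No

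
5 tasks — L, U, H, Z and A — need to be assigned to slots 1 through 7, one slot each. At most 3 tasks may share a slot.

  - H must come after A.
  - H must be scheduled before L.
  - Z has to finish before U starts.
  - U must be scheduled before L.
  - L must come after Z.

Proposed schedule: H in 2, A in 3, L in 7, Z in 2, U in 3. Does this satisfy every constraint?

H must be scheduled before L — holds.
H must come after A — violated.
L must come after Z — holds.
U must be scheduled before L — holds.
Z has to finish before U starts — holds.
At most 3 tasks may share a slot — holds.

No — it violates: H must come after A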